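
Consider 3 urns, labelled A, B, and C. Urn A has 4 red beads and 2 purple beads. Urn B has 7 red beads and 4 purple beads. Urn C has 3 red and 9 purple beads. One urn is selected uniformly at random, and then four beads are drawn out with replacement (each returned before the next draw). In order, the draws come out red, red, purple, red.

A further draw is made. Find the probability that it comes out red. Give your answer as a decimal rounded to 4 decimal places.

0.6288

The likelihood of the observed sequence under each hypothesis: P(data | urn A) = (4/6)(4/6)(2/6)(4/6) = 0.098765; P(data | urn B) = (7/11)(7/11)(4/11)(7/11) = 0.093709; P(data | urn C) = (3/12)(3/12)(9/12)(3/12) = 0.011719.
Weighting by the prior gives 1/3 · 0.098765 = 0.032922, 1/3 · 0.093709 = 0.031236, 1/3 · 0.011719 = 0.0039062; summing to 0.068065.
Dividing through by the total gives posterior P(urn A | data) = 0.48369, P(urn B | data) = 0.45892, P(urn C | data) = 0.05739.
Averaging over the posterior, P(red next | data) = (2/3)(0.48369) + (7/11)(0.45892) + (1/4)(0.05739) = 0.62885.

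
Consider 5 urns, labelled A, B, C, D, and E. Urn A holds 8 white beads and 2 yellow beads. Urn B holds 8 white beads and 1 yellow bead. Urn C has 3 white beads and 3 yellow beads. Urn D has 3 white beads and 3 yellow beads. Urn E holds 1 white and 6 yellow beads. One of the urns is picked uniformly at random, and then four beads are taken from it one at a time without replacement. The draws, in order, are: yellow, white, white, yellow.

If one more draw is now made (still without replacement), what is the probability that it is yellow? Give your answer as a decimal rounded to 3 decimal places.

0.450

Compute the likelihood of the observed sequence for each case: P(data | urn A) = (2/10)(8/9)(7/8)(1/7) = 1/45; P(data | urn B) = (1/9)(8/8)(7/7)(0/6) = 0; P(data | urn C) = (3/6)(3/5)(2/4)(2/3) = 1/10; P(data | urn D) = (3/6)(3/5)(2/4)(2/3) = 1/10; P(data | urn E) = (6/7)(1/6)(0/5) = 0.
Weighting by the prior gives 1/5 · 1/45 = 1/225, 1/5 · 0 = 0, 1/5 · 1/10 = 1/50, 1/5 · 1/10 = 1/50, 1/5 · 0 = 0; summing to 2/45.
The posterior is then P(urn A | data) = 1/10, P(urn B | data) = 0, P(urn C | data) = 9/20, P(urn D | data) = 9/20, P(urn E | data) = 0.
So P(yellow next | data) = Σ P(yellow next | H) P(H | data) = (0)(1/10) + (1/2)(9/20) + (1/2)(9/20) = 9/20.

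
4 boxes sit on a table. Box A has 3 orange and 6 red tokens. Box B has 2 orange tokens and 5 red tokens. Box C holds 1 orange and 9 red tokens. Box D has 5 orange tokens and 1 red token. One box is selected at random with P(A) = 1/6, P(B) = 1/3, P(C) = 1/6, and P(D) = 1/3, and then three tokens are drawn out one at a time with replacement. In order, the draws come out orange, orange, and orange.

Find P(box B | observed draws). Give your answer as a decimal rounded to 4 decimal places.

The likelihood of the observed sequence under each hypothesis: P(data | box A) = (3/9)(3/9)(3/9) = 0.037037; P(data | box B) = (2/7)(2/7)(2/7) = 0.023324; P(data | box C) = (1/10)(1/10)(1/10) = 0.001; P(data | box D) = (5/6)(5/6)(5/6) = 0.5787.
Weighting by the prior gives 1/6 · 0.037037 = 0.0061728, 1/3 · 0.023324 = 0.0077745, 1/6 · 0.001 = 0.00016667, 1/3 · 0.5787 = 0.1929; with total 0.20702.
By Bayes' rule, P(box B | data) = (0.0077745) / (0.20702) = 0.037555.

0.0376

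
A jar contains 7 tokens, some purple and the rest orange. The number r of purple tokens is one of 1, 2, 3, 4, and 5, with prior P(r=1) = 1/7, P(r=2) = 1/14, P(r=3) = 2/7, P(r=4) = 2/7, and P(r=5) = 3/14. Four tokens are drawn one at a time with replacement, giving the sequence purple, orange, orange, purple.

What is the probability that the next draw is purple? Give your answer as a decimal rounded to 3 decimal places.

The likelihood of the observed sequence under each hypothesis: P(data | r = 1) = (1/7)(6/7)(6/7)(1/7) = 0.014994; P(data | r = 2) = (2/7)(5/7)(5/7)(2/7) = 0.041649; P(data | r = 3) = (3/7)(4/7)(4/7)(3/7) = 0.059975; P(data | r = 4) = (4/7)(3/7)(3/7)(4/7) = 0.059975; P(data | r = 5) = (5/7)(2/7)(2/7)(5/7) = 0.041649.
Multiplying each by its prior: 1/7 · 0.014994 = 0.002142, 1/14 · 0.041649 = 0.002975, 2/7 · 0.059975 = 0.017136, 2/7 · 0.059975 = 0.017136, 3/14 · 0.041649 = 0.0089249; summing to 0.048313.
Dividing through by the total gives posterior P(r = 1 | data) = 0.044335, P(r = 2 | data) = 0.061576, P(r = 3 | data) = 0.35468, P(r = 4 | data) = 0.35468, P(r = 5 | data) = 0.18473.
So P(purple next | data) = Σ P(purple next | H) P(H | data) = (1/7)(0.044335) + (2/7)(0.061576) + (3/7)(0.35468) + (4/7)(0.35468) + (5/7)(0.18473) = 0.51056.

0.511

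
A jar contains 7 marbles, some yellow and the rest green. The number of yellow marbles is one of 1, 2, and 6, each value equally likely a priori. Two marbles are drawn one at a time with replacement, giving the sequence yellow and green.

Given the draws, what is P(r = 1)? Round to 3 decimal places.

0.273

The likelihood of the observed sequence under each hypothesis: P(data | r = 1) = (1/7)(6/7) = 6/49; P(data | r = 2) = (2/7)(5/7) = 10/49; P(data | r = 6) = (6/7)(1/7) = 6/49.
The prior-weighted likelihoods are 1/3 · 6/49 = 2/49, 1/3 · 10/49 = 10/147, 1/3 · 6/49 = 2/49; summing to 22/147.
By Bayes' rule, P(r = 1 | data) = (2/49) / (22/147) = 3/11.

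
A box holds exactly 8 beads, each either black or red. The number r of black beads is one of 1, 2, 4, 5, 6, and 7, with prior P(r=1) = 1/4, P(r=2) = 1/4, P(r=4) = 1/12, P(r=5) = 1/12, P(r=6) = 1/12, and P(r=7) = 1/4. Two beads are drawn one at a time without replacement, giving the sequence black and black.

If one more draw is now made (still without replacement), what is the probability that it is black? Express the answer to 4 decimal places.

0.7165

Compute the likelihood of the observed sequence for each case: P(data | r = 1) = (1/8)(0/7) = 0; P(data | r = 2) = (2/8)(1/7) = 1/28; P(data | r = 4) = (4/8)(3/7) = 3/14; P(data | r = 5) = (5/8)(4/7) = 5/14; P(data | r = 6) = (6/8)(5/7) = 15/28; P(data | r = 7) = (7/8)(6/7) = 3/4.
Multiplying each by its prior: 1/4 · 0 = 0, 1/4 · 1/28 = 1/112, 1/12 · 3/14 = 1/56, 1/12 · 5/14 = 5/168, 1/12 · 15/28 = 5/112, 1/4 · 3/4 = 3/16; these sum to 97/336.
Dividing through by the total gives posterior P(r = 1 | data) = 0, P(r = 2 | data) = 3/97, P(r = 4 | data) = 6/97, P(r = 5 | data) = 10/97, P(r = 6 | data) = 15/97, P(r = 7 | data) = 63/97.
So P(black next | data) = Σ P(black next | H) P(H | data) = (0)(3/97) + (1/3)(6/97) + (1/2)(10/97) + (2/3)(15/97) + (5/6)(63/97) = 139/194.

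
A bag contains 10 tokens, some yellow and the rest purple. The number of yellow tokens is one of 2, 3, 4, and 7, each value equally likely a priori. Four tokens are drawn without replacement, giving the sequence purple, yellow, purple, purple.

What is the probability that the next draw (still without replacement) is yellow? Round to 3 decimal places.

0.331

For each hypothesis, P(data | H) works out to: P(data | r = 2) = (8/10)(2/9)(7/8)(6/7) = 2/15; P(data | r = 3) = (7/10)(3/9)(6/8)(5/7) = 1/8; P(data | r = 4) = (6/10)(4/9)(5/8)(4/7) = 2/21; P(data | r = 7) = (3/10)(7/9)(2/8)(1/7) = 1/120.
The prior-weighted likelihoods are 1/4 · 2/15 = 1/30, 1/4 · 1/8 = 1/32, 1/4 · 2/21 = 1/42, 1/4 · 1/120 = 1/480; with total 19/210.
The posterior is then P(r = 2 | data) = 7/19, P(r = 3 | data) = 105/304, P(r = 4 | data) = 5/19, P(r = 7 | data) = 7/304.
The predictive probability is P(yellow next | data) = (1/6)(7/19) + (1/3)(105/304) + (1/2)(5/19) + (1)(7/304) = 151/456.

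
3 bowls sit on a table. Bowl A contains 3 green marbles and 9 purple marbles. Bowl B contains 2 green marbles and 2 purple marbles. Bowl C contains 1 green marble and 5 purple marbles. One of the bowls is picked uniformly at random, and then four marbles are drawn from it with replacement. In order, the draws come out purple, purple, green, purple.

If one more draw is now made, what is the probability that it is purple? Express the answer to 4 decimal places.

For each hypothesis, P(data | H) works out to: P(data | bowl A) = (9/12)(9/12)(3/12)(9/12) = 0.10547; P(data | bowl B) = (2/4)(2/4)(2/4)(2/4) = 0.0625; P(data | bowl C) = (5/6)(5/6)(1/6)(5/6) = 0.096451.
Weighting by the prior gives 1/3 · 0.10547 = 0.035156, 1/3 · 0.0625 = 0.020833, 1/3 · 0.096451 = 0.03215; summing to 0.08814.
The posterior is then P(bowl A | data) = 0.39887, P(bowl B | data) = 0.23637, P(bowl C | data) = 0.36476.
So P(purple next | data) = Σ P(purple next | H) P(H | data) = (3/4)(0.39887) + (1/2)(0.23637) + (5/6)(0.36476) = 0.72131.

0.7213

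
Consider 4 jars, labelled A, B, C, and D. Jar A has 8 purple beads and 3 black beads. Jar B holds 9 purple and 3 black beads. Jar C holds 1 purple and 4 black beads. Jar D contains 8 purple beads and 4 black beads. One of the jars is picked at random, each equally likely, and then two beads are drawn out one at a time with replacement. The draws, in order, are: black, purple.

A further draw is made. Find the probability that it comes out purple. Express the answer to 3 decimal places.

0.605

Compute the likelihood of the observed sequence for each case: P(data | jar A) = (3/11)(8/11) = 0.19835; P(data | jar B) = (3/12)(9/12) = 0.1875; P(data | jar C) = (4/5)(1/5) = 0.16; P(data | jar D) = (4/12)(8/12) = 0.22222.
Multiplying each by its prior: 1/4 · 0.19835 = 0.049587, 1/4 · 0.1875 = 0.046875, 1/4 · 0.16 = 0.04, 1/4 · 0.22222 = 0.055556; these sum to 0.19202.
Normalising, the posterior is P(jar A | data) = 0.25824, P(jar B | data) = 0.24412, P(jar C | data) = 0.20831, P(jar D | data) = 0.28933.
So P(purple next | data) = Σ P(purple next | H) P(H | data) = (8/11)(0.25824) + (3/4)(0.24412) + (1/5)(0.20831) + (2/3)(0.28933) = 0.60545.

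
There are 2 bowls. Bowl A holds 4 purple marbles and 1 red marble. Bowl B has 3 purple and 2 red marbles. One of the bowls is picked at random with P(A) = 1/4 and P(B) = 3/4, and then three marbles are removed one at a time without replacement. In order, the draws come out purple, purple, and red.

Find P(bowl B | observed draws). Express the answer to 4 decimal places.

0.7500

For each hypothesis, P(data | H) works out to: P(data | bowl A) = (4/5)(3/4)(1/3) = 1/5; P(data | bowl B) = (3/5)(2/4)(2/3) = 1/5.
Multiplying each by its prior: 1/4 · 1/5 = 1/20, 3/4 · 1/5 = 3/20; with total 1/5.
Therefore the posterior P(bowl B | data) = (3/20) / (1/5) = 3/4.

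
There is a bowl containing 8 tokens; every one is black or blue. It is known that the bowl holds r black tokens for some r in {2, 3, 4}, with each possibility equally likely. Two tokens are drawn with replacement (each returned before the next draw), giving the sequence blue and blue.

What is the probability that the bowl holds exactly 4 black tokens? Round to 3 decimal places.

0.208

Compute the likelihood of the observed sequence for each case: P(data | r = 2) = (6/8)(6/8) = 9/16; P(data | r = 3) = (5/8)(5/8) = 25/64; P(data | r = 4) = (4/8)(4/8) = 1/4.
Multiplying each by its prior: 1/3 · 9/16 = 3/16, 1/3 · 25/64 = 25/192, 1/3 · 1/4 = 1/12; summing to 77/192.
By Bayes' rule, P(r = 4 | data) = (1/12) / (77/192) = 16/77.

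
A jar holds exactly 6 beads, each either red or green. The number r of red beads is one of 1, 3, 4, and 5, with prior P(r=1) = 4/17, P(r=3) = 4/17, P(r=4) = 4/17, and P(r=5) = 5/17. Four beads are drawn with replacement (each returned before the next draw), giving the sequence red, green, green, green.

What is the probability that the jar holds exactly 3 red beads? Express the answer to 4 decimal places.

The likelihood of the observed sequence under each hypothesis: P(data | r = 1) = (1/6)(5/6)(5/6)(5/6) = 0.096451; P(data | r = 3) = (3/6)(3/6)(3/6)(3/6) = 0.0625; P(data | r = 4) = (4/6)(2/6)(2/6)(2/6) = 0.024691; P(data | r = 5) = (5/6)(1/6)(1/6)(1/6) = 0.003858.
The prior-weighted likelihoods are 4/17 · 0.096451 = 0.022694, 4/17 · 0.0625 = 0.014706, 4/17 · 0.024691 = 0.0058097, 5/17 · 0.003858 = 0.0011347; summing to 0.044345.
Hence P(r = 3 | data) = (0.014706) / (0.044345) = 0.33163.

0.3316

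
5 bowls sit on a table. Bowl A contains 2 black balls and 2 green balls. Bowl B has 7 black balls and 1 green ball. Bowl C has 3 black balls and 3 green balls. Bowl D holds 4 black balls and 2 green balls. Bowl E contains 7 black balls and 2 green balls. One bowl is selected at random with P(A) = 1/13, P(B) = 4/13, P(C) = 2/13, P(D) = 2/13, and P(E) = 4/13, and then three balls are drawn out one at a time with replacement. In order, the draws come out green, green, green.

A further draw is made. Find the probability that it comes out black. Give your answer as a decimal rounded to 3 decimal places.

0.555

The likelihood of the observed sequence under each hypothesis: P(data | bowl A) = (2/4)(2/4)(2/4) = 0.125; P(data | bowl B) = (1/8)(1/8)(1/8) = 0.0019531; P(data | bowl C) = (3/6)(3/6)(3/6) = 0.125; P(data | bowl D) = (2/6)(2/6)(2/6) = 0.037037; P(data | bowl E) = (2/9)(2/9)(2/9) = 0.010974.
The prior-weighted likelihoods are 1/13 · 0.125 = 0.0096154, 4/13 · 0.0019531 = 0.00060096, 2/13 · 0.125 = 0.019231, 2/13 · 0.037037 = 0.005698, 4/13 · 0.010974 = 0.0033766; summing to 0.038522.
The posterior is then P(bowl A | data) = 0.24961, P(bowl B | data) = 0.015601, P(bowl C | data) = 0.49922, P(bowl D | data) = 0.14792, P(bowl E | data) = 0.087654.
The predictive probability is P(black next | data) = (1/2)(0.24961) + (7/8)(0.015601) + (1/2)(0.49922) + (2/3)(0.14792) + (7/9)(0.087654) = 0.55485.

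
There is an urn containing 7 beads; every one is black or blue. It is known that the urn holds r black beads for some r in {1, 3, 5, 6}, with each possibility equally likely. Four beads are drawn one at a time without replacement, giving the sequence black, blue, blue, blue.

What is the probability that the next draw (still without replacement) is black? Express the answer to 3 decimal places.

0.250

The likelihood of the observed sequence under each hypothesis: P(data | r = 1) = (1/7)(6/6)(5/5)(4/4) = 1/7; P(data | r = 3) = (3/7)(4/6)(3/5)(2/4) = 3/35; P(data | r = 5) = (5/7)(2/6)(1/5)(0/4) = 0; P(data | r = 6) = (6/7)(1/6)(0/5) = 0.
Multiplying each by its prior: 1/4 · 1/7 = 1/28, 1/4 · 3/35 = 3/140, 1/4 · 0 = 0, 1/4 · 0 = 0; these sum to 2/35.
Normalising, the posterior is P(r = 1 | data) = 5/8, P(r = 3 | data) = 3/8, P(r = 5 | data) = 0, P(r = 6 | data) = 0.
Averaging over the posterior, P(black next | data) = (0)(5/8) + (2/3)(3/8) = 1/4.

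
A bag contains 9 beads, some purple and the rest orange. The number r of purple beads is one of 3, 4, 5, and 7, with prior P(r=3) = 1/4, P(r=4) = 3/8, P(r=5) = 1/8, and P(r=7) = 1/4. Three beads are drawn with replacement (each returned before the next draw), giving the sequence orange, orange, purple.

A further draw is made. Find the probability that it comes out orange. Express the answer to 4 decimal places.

0.5501

The likelihood of the observed sequence under each hypothesis: P(data | r = 3) = (6/9)(6/9)(3/9) = 0.14815; P(data | r = 4) = (5/9)(5/9)(4/9) = 0.13717; P(data | r = 5) = (4/9)(4/9)(5/9) = 0.10974; P(data | r = 7) = (2/9)(2/9)(7/9) = 0.038409.
The prior-weighted likelihoods are 1/4 · 0.14815 = 0.037037, 3/8 · 0.13717 = 0.05144, 1/8 · 0.10974 = 0.013717, 1/4 · 0.038409 = 0.0096022; with total 0.1118.
Dividing through by the total gives posterior P(r = 3 | data) = 0.33129, P(r = 4 | data) = 0.46012, P(r = 5 | data) = 0.1227, P(r = 7 | data) = 0.08589.
Averaging over the posterior, P(orange next | data) = (2/3)(0.33129) + (5/9)(0.46012) + (4/9)(0.1227) + (2/9)(0.08589) = 0.5501.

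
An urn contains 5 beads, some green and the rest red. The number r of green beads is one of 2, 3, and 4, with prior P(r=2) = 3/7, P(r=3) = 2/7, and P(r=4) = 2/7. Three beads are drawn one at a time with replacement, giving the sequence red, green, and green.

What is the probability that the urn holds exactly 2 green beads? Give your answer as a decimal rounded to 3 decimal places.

Compute the likelihood of the observed sequence for each case: P(data | r = 2) = (3/5)(2/5)(2/5) = 12/125; P(data | r = 3) = (2/5)(3/5)(3/5) = 18/125; P(data | r = 4) = (1/5)(4/5)(4/5) = 16/125.
Weighting by the prior gives 3/7 · 12/125 = 36/875, 2/7 · 18/125 = 36/875, 2/7 · 16/125 = 32/875; summing to 104/875.
By Bayes' rule, P(r = 2 | data) = (36/875) / (104/875) = 9/26.

0.346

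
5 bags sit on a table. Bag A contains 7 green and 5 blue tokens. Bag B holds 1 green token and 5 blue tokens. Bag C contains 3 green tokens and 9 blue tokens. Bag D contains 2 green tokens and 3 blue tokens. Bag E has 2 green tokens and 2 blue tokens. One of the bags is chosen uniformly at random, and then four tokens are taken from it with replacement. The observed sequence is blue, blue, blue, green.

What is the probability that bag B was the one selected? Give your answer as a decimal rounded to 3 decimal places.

0.245

Under each hypothesis, the probability of the observed sequence is: P(data | bag A) = (5/12)(5/12)(5/12)(7/12) = 0.042197; P(data | bag B) = (5/6)(5/6)(5/6)(1/6) = 0.096451; P(data | bag C) = (9/12)(9/12)(9/12)(3/12) = 0.10547; P(data | bag D) = (3/5)(3/5)(3/5)(2/5) = 0.0864; P(data | bag E) = (2/4)(2/4)(2/4)(2/4) = 0.0625.
Weighting by the prior gives 1/5 · 0.042197 = 0.0084394, 1/5 · 0.096451 = 0.01929, 1/5 · 0.10547 = 0.021094, 1/5 · 0.0864 = 0.01728, 1/5 · 0.0625 = 0.0125; with total 0.078603.
Hence P(bag B | data) = (0.01929) / (0.078603) = 0.24541.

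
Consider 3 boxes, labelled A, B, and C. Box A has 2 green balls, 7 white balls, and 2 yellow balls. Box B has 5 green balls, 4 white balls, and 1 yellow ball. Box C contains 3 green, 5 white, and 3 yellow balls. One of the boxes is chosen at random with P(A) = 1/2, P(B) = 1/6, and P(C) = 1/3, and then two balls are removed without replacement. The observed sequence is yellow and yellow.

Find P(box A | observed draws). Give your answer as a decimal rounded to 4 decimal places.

The likelihood of the observed sequence under each hypothesis: P(data | box A) = (2/11)(1/10) = 1/55; P(data | box B) = (1/10)(0/9) = 0; P(data | box C) = (3/11)(2/10) = 3/55.
Multiplying each by its prior: 1/2 · 1/55 = 1/110, 1/6 · 0 = 0, 1/3 · 3/55 = 1/55; with total 3/110.
Hence P(box A | data) = (1/110) / (3/110) = 1/3.

0.3333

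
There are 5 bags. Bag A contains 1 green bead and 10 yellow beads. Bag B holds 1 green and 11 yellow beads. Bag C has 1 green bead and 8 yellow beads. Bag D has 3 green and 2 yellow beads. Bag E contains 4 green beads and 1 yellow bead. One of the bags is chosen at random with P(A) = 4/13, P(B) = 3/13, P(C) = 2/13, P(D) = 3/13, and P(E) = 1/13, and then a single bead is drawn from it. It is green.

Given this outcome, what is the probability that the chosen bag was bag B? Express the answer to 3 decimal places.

Compute the likelihood of this draw for each case: P(data | bag A) = (1/11) = 0.090909; P(data | bag B) = (1/12) = 0.083333; P(data | bag C) = (1/9) = 0.11111; P(data | bag D) = (3/5) = 0.6; P(data | bag E) = (4/5) = 0.8.
The prior-weighted likelihoods are 4/13 · 0.090909 = 0.027972, 3/13 · 0.083333 = 0.019231, 2/13 · 0.11111 = 0.017094, 3/13 · 0.6 = 0.13846, 1/13 · 0.8 = 0.061538; with total 0.2643.
So P(bag B | data) = (0.019231) / (0.2643) = 0.072762.

0.073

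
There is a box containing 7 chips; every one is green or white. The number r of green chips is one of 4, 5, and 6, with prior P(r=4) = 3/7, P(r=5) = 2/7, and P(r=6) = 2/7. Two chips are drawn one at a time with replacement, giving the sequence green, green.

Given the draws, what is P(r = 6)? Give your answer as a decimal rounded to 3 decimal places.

0.424

Under each hypothesis, the probability of the observed sequence is: P(data | r = 4) = (4/7)(4/7) = 16/49; P(data | r = 5) = (5/7)(5/7) = 25/49; P(data | r = 6) = (6/7)(6/7) = 36/49.
Multiplying each by its prior: 3/7 · 16/49 = 48/343, 2/7 · 25/49 = 50/343, 2/7 · 36/49 = 72/343; these sum to 170/343.
Hence P(r = 6 | data) = (72/343) / (170/343) = 36/85.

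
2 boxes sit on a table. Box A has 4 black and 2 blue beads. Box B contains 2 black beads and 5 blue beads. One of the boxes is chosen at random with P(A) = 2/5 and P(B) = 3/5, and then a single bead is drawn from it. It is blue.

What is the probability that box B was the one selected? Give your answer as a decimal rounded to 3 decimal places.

0.763

For each hypothesis, P(data | H) works out to: P(data | box A) = (2/6) = 1/3; P(data | box B) = (5/7) = 5/7.
Multiplying each by its prior: 2/5 · 1/3 = 2/15, 3/5 · 5/7 = 3/7; with total 59/105.
So P(box B | data) = (3/7) / (59/105) = 45/59.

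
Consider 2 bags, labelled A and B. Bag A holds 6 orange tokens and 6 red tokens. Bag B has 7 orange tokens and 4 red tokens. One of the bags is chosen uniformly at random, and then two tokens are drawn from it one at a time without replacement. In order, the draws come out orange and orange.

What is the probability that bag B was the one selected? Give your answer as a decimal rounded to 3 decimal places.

The likelihood of the observed sequence under each hypothesis: P(data | bag A) = (6/12)(5/11) = 5/22; P(data | bag B) = (7/11)(6/10) = 21/55.
Multiplying each by its prior: 1/2 · 5/22 = 5/44, 1/2 · 21/55 = 21/110; summing to 67/220.
Hence P(bag B | data) = (21/110) / (67/220) = 42/67.

0.627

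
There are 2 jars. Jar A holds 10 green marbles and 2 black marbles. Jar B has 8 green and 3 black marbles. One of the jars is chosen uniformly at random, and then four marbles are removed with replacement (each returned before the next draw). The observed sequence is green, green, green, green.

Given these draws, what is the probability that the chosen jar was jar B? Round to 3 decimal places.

The likelihood of the observed sequence under each hypothesis: P(data | jar A) = (10/12)(10/12)(10/12)(10/12) = 0.48225; P(data | jar B) = (8/11)(8/11)(8/11)(8/11) = 0.27976.
The prior-weighted likelihoods are 1/2 · 0.48225 = 0.24113, 1/2 · 0.27976 = 0.13988; these sum to 0.38101.
Therefore the posterior P(jar B | data) = (0.13988) / (0.38101) = 0.36713.

0.367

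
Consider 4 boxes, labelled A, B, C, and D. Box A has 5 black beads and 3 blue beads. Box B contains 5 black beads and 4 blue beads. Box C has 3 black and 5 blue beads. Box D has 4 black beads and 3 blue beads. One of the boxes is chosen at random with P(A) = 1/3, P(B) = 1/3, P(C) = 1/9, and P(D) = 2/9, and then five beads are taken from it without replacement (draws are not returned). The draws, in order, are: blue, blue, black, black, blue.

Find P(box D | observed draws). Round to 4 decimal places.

0.2202

For each hypothesis, P(data | H) works out to: P(data | box A) = (3/8)(2/7)(5/6)(4/5)(1/4) = 0.017857; P(data | box B) = (4/9)(3/8)(5/7)(4/6)(2/5) = 0.031746; P(data | box C) = (5/8)(4/7)(3/6)(2/5)(3/4) = 0.053571; P(data | box D) = (3/7)(2/6)(4/5)(3/4)(1/3) = 0.028571.
The prior-weighted likelihoods are 1/3 · 0.017857 = 0.0059524, 1/3 · 0.031746 = 0.010582, 1/9 · 0.053571 = 0.0059524, 2/9 · 0.028571 = 0.0063492; with total 0.028836.
So P(box D | data) = (0.0063492) / (0.028836) = 0.22018.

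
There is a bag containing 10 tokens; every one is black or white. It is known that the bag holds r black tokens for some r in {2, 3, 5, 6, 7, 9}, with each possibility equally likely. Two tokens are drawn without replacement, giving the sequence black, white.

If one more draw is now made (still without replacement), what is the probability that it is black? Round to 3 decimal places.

Compute the likelihood of the observed sequence for each case: P(data | r = 2) = (2/10)(8/9) = 8/45; P(data | r = 3) = (3/10)(7/9) = 7/30; P(data | r = 5) = (5/10)(5/9) = 5/18; P(data | r = 6) = (6/10)(4/9) = 4/15; P(data | r = 7) = (7/10)(3/9) = 7/30; P(data | r = 9) = (9/10)(1/9) = 1/10.
Weighting by the prior gives 1/6 · 8/45 = 4/135, 1/6 · 7/30 = 7/180, 1/6 · 5/18 = 5/108, 1/6 · 4/15 = 2/45, 1/6 · 7/30 = 7/180, 1/6 · 1/10 = 1/60; summing to 29/135.
Normalising, the posterior is P(r = 2 | data) = 4/29, P(r = 3 | data) = 21/116, P(r = 5 | data) = 25/116, P(r = 6 | data) = 6/29, P(r = 7 | data) = 21/116, P(r = 9 | data) = 9/116.
So P(black next | data) = Σ P(black next | H) P(H | data) = (1/8)(4/29) + (1/4)(21/116) + (1/2)(25/116) + (5/8)(6/29) + (3/4)(21/116) + (1)(9/116) = 119/232.

0.513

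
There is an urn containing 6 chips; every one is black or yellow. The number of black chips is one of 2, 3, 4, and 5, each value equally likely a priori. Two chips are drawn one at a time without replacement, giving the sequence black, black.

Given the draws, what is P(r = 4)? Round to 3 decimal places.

Under each hypothesis, the probability of the observed sequence is: P(data | r = 2) = (2/6)(1/5) = 1/15; P(data | r = 3) = (3/6)(2/5) = 1/5; P(data | r = 4) = (4/6)(3/5) = 2/5; P(data | r = 5) = (5/6)(4/5) = 2/3.
Weighting by the prior gives 1/4 · 1/15 = 1/60, 1/4 · 1/5 = 1/20, 1/4 · 2/5 = 1/10, 1/4 · 2/3 = 1/6; these sum to 1/3.
So P(r = 4 | data) = (1/10) / (1/3) = 3/10.

0.300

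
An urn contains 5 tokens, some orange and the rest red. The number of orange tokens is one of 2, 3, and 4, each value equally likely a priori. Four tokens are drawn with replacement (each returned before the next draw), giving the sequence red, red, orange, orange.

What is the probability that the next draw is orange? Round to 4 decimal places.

0.5545

Under each hypothesis, the probability of the observed sequence is: P(data | r = 2) = (3/5)(3/5)(2/5)(2/5) = 0.0576; P(data | r = 3) = (2/5)(2/5)(3/5)(3/5) = 0.0576; P(data | r = 4) = (1/5)(1/5)(4/5)(4/5) = 0.0256.
The prior-weighted likelihoods are 1/3 · 0.0576 = 0.0192, 1/3 · 0.0576 = 0.0192, 1/3 · 0.0256 = 0.0085333; these sum to 0.046933.
Normalising, the posterior is P(r = 2 | data) = 0.40909, P(r = 3 | data) = 0.40909, P(r = 4 | data) = 0.18182.
The predictive probability is P(orange next | data) = (2/5)(0.40909) + (3/5)(0.40909) + (4/5)(0.18182) = 0.55455.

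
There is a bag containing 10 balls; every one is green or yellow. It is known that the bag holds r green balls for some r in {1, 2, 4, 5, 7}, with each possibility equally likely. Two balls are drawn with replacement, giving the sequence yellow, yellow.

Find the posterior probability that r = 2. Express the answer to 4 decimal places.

0.2977

The likelihood of the observed sequence under each hypothesis: P(data | r = 1) = (9/10)(9/10) = 81/100; P(data | r = 2) = (8/10)(8/10) = 16/25; P(data | r = 4) = (6/10)(6/10) = 9/25; P(data | r = 5) = (5/10)(5/10) = 1/4; P(data | r = 7) = (3/10)(3/10) = 9/100.
The prior-weighted likelihoods are 1/5 · 81/100 = 81/500, 1/5 · 16/25 = 16/125, 1/5 · 9/25 = 9/125, 1/5 · 1/4 = 1/20, 1/5 · 9/100 = 9/500; these sum to 43/100.
Therefore the posterior P(r = 2 | data) = (16/125) / (43/100) = 64/215.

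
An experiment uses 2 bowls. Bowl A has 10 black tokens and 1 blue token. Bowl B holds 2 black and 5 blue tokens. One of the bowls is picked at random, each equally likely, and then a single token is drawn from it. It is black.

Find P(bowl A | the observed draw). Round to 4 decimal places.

0.7609

Compute the likelihood of this draw for each case: P(data | bowl A) = (10/11) = 10/11; P(data | bowl B) = (2/7) = 2/7.
Weighting by the prior gives 1/2 · 10/11 = 5/11, 1/2 · 2/7 = 1/7; summing to 46/77.
By Bayes' rule, P(bowl A | data) = (5/11) / (46/77) = 35/46.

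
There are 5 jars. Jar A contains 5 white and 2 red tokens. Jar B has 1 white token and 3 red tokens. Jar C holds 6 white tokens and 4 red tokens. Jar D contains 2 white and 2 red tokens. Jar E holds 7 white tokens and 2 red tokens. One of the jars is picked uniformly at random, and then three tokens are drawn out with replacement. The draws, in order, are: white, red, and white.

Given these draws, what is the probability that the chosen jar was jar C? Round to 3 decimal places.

Under each hypothesis, the probability of the observed sequence is: P(data | jar A) = (5/7)(2/7)(5/7) = 0.14577; P(data | jar B) = (1/4)(3/4)(1/4) = 0.046875; P(data | jar C) = (6/10)(4/10)(6/10) = 0.144; P(data | jar D) = (2/4)(2/4)(2/4) = 0.125; P(data | jar E) = (7/9)(2/9)(7/9) = 0.13443.
Multiplying each by its prior: 1/5 · 0.14577 = 0.029155, 1/5 · 0.046875 = 0.009375, 1/5 · 0.144 = 0.0288, 1/5 · 0.125 = 0.025, 1/5 · 0.13443 = 0.026886; summing to 0.11922.
So P(jar C | data) = (0.0288) / (0.11922) = 0.24158.

0.242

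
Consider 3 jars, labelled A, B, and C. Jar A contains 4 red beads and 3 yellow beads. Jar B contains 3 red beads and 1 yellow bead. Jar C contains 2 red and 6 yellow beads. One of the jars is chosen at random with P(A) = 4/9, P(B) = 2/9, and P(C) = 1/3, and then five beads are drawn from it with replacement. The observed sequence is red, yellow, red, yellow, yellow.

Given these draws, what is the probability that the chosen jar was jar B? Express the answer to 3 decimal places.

0.088

Compute the likelihood of the observed sequence for each case: P(data | jar A) = (4/7)(3/7)(4/7)(3/7)(3/7) = 0.025704; P(data | jar B) = (3/4)(1/4)(3/4)(1/4)(1/4) = 0.0087891; P(data | jar C) = (2/8)(6/8)(2/8)(6/8)(6/8) = 0.026367.
The prior-weighted likelihoods are 4/9 · 0.025704 = 0.011424, 2/9 · 0.0087891 = 0.0019531, 1/3 · 0.026367 = 0.0087891; these sum to 0.022166.
Hence P(jar B | data) = (0.0019531) / (0.022166) = 0.088114.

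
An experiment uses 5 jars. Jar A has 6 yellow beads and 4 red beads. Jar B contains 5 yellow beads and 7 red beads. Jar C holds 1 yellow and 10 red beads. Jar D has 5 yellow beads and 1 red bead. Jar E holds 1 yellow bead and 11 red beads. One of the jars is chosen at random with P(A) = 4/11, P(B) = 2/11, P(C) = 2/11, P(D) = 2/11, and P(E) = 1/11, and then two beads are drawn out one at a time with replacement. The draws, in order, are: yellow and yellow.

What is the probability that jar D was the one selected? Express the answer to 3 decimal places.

For each hypothesis, P(data | H) works out to: P(data | jar A) = (6/10)(6/10) = 0.36; P(data | jar B) = (5/12)(5/12) = 0.17361; P(data | jar C) = (1/11)(1/11) = 0.0082645; P(data | jar D) = (5/6)(5/6) = 0.69444; P(data | jar E) = (1/12)(1/12) = 0.0069444.
The prior-weighted likelihoods are 4/11 · 0.36 = 0.13091, 2/11 · 0.17361 = 0.031566, 2/11 · 0.0082645 = 0.0015026, 2/11 · 0.69444 = 0.12626, 1/11 · 0.0069444 = 0.00063131; these sum to 0.29087.
Therefore the posterior P(jar D | data) = (0.12626) / (0.29087) = 0.43408.

0.434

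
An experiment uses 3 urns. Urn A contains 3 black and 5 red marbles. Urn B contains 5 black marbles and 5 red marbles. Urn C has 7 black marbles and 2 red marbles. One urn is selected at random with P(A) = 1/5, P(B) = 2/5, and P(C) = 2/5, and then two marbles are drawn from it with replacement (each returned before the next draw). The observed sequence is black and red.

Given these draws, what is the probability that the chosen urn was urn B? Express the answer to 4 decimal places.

0.4629

For each hypothesis, P(data | H) works out to: P(data | urn A) = (3/8)(5/8) = 0.23438; P(data | urn B) = (5/10)(5/10) = 0.25; P(data | urn C) = (7/9)(2/9) = 0.17284.
Multiplying each by its prior: 1/5 · 0.23438 = 0.046875, 2/5 · 0.25 = 0.1, 2/5 · 0.17284 = 0.069136; these sum to 0.21601.
By Bayes' rule, P(urn B | data) = (0.1) / (0.21601) = 0.46294.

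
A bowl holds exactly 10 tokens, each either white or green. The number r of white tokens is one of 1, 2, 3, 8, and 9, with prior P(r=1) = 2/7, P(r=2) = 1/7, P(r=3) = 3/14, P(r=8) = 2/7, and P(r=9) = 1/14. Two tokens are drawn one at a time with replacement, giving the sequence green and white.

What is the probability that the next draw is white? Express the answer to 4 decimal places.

For each hypothesis, P(data | H) works out to: P(data | r = 1) = (9/10)(1/10) = 0.09; P(data | r = 2) = (8/10)(2/10) = 0.16; P(data | r = 3) = (7/10)(3/10) = 0.21; P(data | r = 8) = (2/10)(8/10) = 0.16; P(data | r = 9) = (1/10)(9/10) = 0.09.
The prior-weighted likelihoods are 2/7 · 0.09 = 0.025714, 1/7 · 0.16 = 0.022857, 3/14 · 0.21 = 0.045, 2/7 · 0.16 = 0.045714, 1/14 · 0.09 = 0.0064286; these sum to 0.14571.
The posterior is then P(r = 1 | data) = 0.17647, P(r = 2 | data) = 0.15686, P(r = 3 | data) = 0.30882, P(r = 8 | data) = 0.31373, P(r = 9 | data) = 0.044118.
Averaging over the posterior, P(white next | data) = (1/10)(0.17647) + (1/5)(0.15686) + (3/10)(0.30882) + (4/5)(0.31373) + (9/10)(0.044118) = 0.43235.

0.4324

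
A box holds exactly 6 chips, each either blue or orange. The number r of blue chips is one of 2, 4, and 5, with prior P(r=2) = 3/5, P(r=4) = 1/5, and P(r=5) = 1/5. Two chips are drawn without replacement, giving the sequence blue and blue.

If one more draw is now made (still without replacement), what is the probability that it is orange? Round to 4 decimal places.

0.4474

The likelihood of the observed sequence under each hypothesis: P(data | r = 2) = (2/6)(1/5) = 1/15; P(data | r = 4) = (4/6)(3/5) = 2/5; P(data | r = 5) = (5/6)(4/5) = 2/3.
Weighting by the prior gives 3/5 · 1/15 = 1/25, 1/5 · 2/5 = 2/25, 1/5 · 2/3 = 2/15; these sum to 19/75.
Normalising, the posterior is P(r = 2 | data) = 3/19, P(r = 4 | data) = 6/19, P(r = 5 | data) = 10/19.
Averaging over the posterior, P(orange next | data) = (1)(3/19) + (1/2)(6/19) + (1/4)(10/19) = 17/38.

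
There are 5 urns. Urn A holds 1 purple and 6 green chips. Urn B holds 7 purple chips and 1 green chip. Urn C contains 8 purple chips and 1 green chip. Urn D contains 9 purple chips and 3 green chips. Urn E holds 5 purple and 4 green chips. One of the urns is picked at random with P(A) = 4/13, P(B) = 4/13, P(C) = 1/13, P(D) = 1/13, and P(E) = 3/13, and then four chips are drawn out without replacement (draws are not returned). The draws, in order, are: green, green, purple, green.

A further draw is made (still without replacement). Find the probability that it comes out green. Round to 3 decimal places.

0.856

The likelihood of the observed sequence under each hypothesis: P(data | urn A) = (6/7)(5/6)(1/5)(4/4) = 0.14286; P(data | urn B) = (1/8)(0/7) = 0; P(data | urn C) = (1/9)(0/8) = 0; P(data | urn D) = (3/12)(2/11)(9/10)(1/9) = 0.0045455; P(data | urn E) = (4/9)(3/8)(5/7)(2/6) = 0.039683.
Weighting by the prior gives 4/13 · 0.14286 = 0.043956, 4/13 · 0 = 0, 1/13 · 0 = 0, 1/13 · 0.0045455 = 0.00034965, 3/13 · 0.039683 = 0.0091575; summing to 0.053463.
The posterior is then P(urn A | data) = 0.82217, P(urn B | data) = 0, P(urn C | data) = 0, P(urn D | data) = 0.00654, P(urn E | data) = 0.17129.
Averaging over the posterior, P(green next | data) = (1)(0.82217) + (0)(0.00654) + (1/5)(0.17129) = 0.85643.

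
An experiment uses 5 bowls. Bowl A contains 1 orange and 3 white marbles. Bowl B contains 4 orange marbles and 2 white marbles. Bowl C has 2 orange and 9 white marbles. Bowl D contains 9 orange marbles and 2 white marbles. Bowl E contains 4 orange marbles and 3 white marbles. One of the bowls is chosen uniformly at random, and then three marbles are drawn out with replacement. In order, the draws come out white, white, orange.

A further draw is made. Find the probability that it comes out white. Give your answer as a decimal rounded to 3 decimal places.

Compute the likelihood of the observed sequence for each case: P(data | bowl A) = (3/4)(3/4)(1/4) = 0.14062; P(data | bowl B) = (2/6)(2/6)(4/6) = 0.074074; P(data | bowl C) = (9/11)(9/11)(2/11) = 0.12171; P(data | bowl D) = (2/11)(2/11)(9/11) = 0.027047; P(data | bowl E) = (3/7)(3/7)(4/7) = 0.10496.
Multiplying each by its prior: 1/5 · 0.14062 = 0.028125, 1/5 · 0.074074 = 0.014815, 1/5 · 0.12171 = 0.024343, 1/5 · 0.027047 = 0.0054095, 1/5 · 0.10496 = 0.020991; with total 0.093683.
Dividing through by the total gives posterior P(bowl A | data) = 0.30021, P(bowl B | data) = 0.15814, P(bowl C | data) = 0.25984, P(bowl D | data) = 0.057742, P(bowl E | data) = 0.22407.
So P(white next | data) = Σ P(white next | H) P(H | data) = (3/4)(0.30021) + (1/3)(0.15814) + (9/11)(0.25984) + (2/11)(0.057742) + (3/7)(0.22407) = 0.597.

0.597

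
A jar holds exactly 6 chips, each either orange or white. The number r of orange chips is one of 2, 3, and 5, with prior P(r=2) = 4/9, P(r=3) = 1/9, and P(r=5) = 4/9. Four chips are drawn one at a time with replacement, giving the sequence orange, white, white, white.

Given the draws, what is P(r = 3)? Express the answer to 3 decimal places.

0.132

For each hypothesis, P(data | H) works out to: P(data | r = 2) = (2/6)(4/6)(4/6)(4/6) = 0.098765; P(data | r = 3) = (3/6)(3/6)(3/6)(3/6) = 0.0625; P(data | r = 5) = (5/6)(1/6)(1/6)(1/6) = 0.003858.
The prior-weighted likelihoods are 4/9 · 0.098765 = 0.043896, 1/9 · 0.0625 = 0.0069444, 4/9 · 0.003858 = 0.0017147; with total 0.052555.
Therefore the posterior P(r = 3 | data) = (0.0069444) / (0.052555) = 0.13214.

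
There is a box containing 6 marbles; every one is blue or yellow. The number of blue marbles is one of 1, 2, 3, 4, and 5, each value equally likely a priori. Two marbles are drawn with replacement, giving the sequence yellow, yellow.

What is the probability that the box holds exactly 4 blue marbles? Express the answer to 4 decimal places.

0.0727

The likelihood of the observed sequence under each hypothesis: P(data | r = 1) = (5/6)(5/6) = 25/36; P(data | r = 2) = (4/6)(4/6) = 4/9; P(data | r = 3) = (3/6)(3/6) = 1/4; P(data | r = 4) = (2/6)(2/6) = 1/9; P(data | r = 5) = (1/6)(1/6) = 1/36.
Multiplying each by its prior: 1/5 · 25/36 = 5/36, 1/5 · 4/9 = 4/45, 1/5 · 1/4 = 1/20, 1/5 · 1/9 = 1/45, 1/5 · 1/36 = 1/180; these sum to 11/36.
Therefore the posterior P(r = 4 | data) = (1/45) / (11/36) = 4/55.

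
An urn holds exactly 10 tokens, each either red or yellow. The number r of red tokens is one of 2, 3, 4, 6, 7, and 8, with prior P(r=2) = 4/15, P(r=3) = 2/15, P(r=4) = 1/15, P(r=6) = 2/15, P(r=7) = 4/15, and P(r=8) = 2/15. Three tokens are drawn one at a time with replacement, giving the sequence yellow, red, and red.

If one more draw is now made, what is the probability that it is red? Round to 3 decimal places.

0.601

Under each hypothesis, the probability of the observed sequence is: P(data | r = 2) = (8/10)(2/10)(2/10) = 0.032; P(data | r = 3) = (7/10)(3/10)(3/10) = 0.063; P(data | r = 4) = (6/10)(4/10)(4/10) = 0.096; P(data | r = 6) = (4/10)(6/10)(6/10) = 0.144; P(data | r = 7) = (3/10)(7/10)(7/10) = 0.147; P(data | r = 8) = (2/10)(8/10)(8/10) = 0.128.
Weighting by the prior gives 4/15 · 0.032 = 0.0085333, 2/15 · 0.063 = 0.0084, 1/15 · 0.096 = 0.0064, 2/15 · 0.144 = 0.0192, 4/15 · 0.147 = 0.0392, 2/15 · 0.128 = 0.017067; with total 0.0988.
The posterior is then P(r = 2 | data) = 0.08637, P(r = 3 | data) = 0.08502, P(r = 4 | data) = 0.064777, P(r = 6 | data) = 0.19433, P(r = 7 | data) = 0.39676, P(r = 8 | data) = 0.17274.
Averaging over the posterior, P(red next | data) = (1/5)(0.08637) + (3/10)(0.08502) + (2/5)(0.064777) + (3/5)(0.19433) + (7/10)(0.39676) + (4/5)(0.17274) = 0.60121.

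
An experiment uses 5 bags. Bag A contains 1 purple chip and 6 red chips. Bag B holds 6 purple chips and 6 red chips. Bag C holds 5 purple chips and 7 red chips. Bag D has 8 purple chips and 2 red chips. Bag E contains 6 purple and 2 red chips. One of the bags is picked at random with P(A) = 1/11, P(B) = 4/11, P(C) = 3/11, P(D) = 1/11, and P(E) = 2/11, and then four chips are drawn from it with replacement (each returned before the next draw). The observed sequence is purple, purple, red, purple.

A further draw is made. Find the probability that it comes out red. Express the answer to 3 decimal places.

The likelihood of the observed sequence under each hypothesis: P(data | bag A) = (1/7)(1/7)(6/7)(1/7) = 0.002499; P(data | bag B) = (6/12)(6/12)(6/12)(6/12) = 0.0625; P(data | bag C) = (5/12)(5/12)(7/12)(5/12) = 0.042197; P(data | bag D) = (8/10)(8/10)(2/10)(8/10) = 0.1024; P(data | bag E) = (6/8)(6/8)(2/8)(6/8) = 0.10547.
Multiplying each by its prior: 1/11 · 0.002499 = 0.00022718, 4/11 · 0.0625 = 0.022727, 3/11 · 0.042197 = 0.011508, 1/11 · 0.1024 = 0.0093091, 2/11 · 0.10547 = 0.019176; with total 0.062948.
Dividing through by the total gives posterior P(bag A | data) = 0.003609, P(bag B | data) = 0.36105, P(bag C | data) = 0.18282, P(bag D | data) = 0.14789, P(bag E | data) = 0.30463.
The predictive probability is P(red next | data) = (6/7)(0.003609) + (1/2)(0.36105) + (7/12)(0.18282) + (1/5)(0.14789) + (1/4)(0.30463) = 0.396.

0.396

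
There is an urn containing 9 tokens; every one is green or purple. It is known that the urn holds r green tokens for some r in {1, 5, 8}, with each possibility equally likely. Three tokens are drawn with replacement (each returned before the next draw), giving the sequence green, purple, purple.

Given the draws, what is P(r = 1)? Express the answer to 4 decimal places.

Under each hypothesis, the probability of the observed sequence is: P(data | r = 1) = (1/9)(8/9)(8/9) = 0.087791; P(data | r = 5) = (5/9)(4/9)(4/9) = 0.10974; P(data | r = 8) = (8/9)(1/9)(1/9) = 0.010974.
Weighting by the prior gives 1/3 · 0.087791 = 0.029264, 1/3 · 0.10974 = 0.03658, 1/3 · 0.010974 = 0.003658; these sum to 0.069502.
Hence P(r = 1 | data) = (0.029264) / (0.069502) = 0.42105.

0.4211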